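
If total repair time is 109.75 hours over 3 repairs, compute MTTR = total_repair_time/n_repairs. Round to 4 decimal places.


total_repair_time = 109.75
n_repairs = 3
MTTR = 109.75 / 3
MTTR = 36.5833

36.5833


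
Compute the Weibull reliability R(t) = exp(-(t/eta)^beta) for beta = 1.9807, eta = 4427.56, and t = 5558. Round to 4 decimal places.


beta = 1.9807, eta = 4427.56, t = 5558
t/eta = 5558 / 4427.56 = 1.2553
(t/eta)^beta = 1.2553^1.9807 = 1.5689
R(t) = exp(-1.5689)
R(t) = 0.2083

0.2083


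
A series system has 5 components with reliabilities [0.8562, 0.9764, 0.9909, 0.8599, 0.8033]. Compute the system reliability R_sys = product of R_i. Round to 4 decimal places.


Components: [0.8562, 0.9764, 0.9909, 0.8599, 0.8033]
After component 1 (R=0.8562): product = 0.8562
After component 2 (R=0.9764): product = 0.836
After component 3 (R=0.9909): product = 0.8284
After component 4 (R=0.8599): product = 0.7123
After component 5 (R=0.8033): product = 0.5722
R_sys = 0.5722

0.5722


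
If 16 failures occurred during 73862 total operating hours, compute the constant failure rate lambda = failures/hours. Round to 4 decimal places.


failures = 16
total_hours = 73862
lambda = 16 / 73862
lambda = 0.0002

0.0002


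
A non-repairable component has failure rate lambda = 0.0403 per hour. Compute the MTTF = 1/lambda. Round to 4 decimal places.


lambda = 0.0403
MTTF = 1 / 0.0403
MTTF = 24.8139

24.8139


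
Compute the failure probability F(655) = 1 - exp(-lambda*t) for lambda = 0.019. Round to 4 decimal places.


lambda = 0.019, t = 655
lambda * t = 12.445
exp(-12.445) = 0.0
F(t) = 1 - 0.0
F(t) = 1.0

1.0


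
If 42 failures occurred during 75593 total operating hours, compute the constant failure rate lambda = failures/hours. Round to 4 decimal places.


failures = 42
total_hours = 75593
lambda = 42 / 75593
lambda = 0.0006

0.0006


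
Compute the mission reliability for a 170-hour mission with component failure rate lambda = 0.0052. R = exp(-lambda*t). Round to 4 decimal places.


lambda = 0.0052
mission_time = 170
lambda * t = 0.0052 * 170 = 0.884
R = exp(-0.884)
R = 0.4131

0.4131


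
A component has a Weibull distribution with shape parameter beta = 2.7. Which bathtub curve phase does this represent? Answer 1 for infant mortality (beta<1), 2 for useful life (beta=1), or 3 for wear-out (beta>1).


beta = 2.7
Compare beta to 1:
beta < 1 => infant mortality (phase 1)
beta = 1 => useful life (phase 2)
beta > 1 => wear-out (phase 3)
Since beta = 2.7, this is wear-out (increasing failure rate)
Phase = 3

3


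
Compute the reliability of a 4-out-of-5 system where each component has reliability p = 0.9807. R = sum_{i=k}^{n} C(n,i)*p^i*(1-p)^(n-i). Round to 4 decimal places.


k = 4, n = 5, p = 0.9807
i=4: C(5,4)=5 * 0.9807^4 * 0.0193^1 = 0.0893
i=5: C(5,5)=1 * 0.9807^5 * 0.0193^0 = 0.9072
R = sum of terms = 0.9964

0.9964


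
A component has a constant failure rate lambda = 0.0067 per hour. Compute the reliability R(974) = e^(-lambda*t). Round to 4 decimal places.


lambda = 0.0067
t = 974
lambda * t = 6.5258
R(t) = e^(-6.5258)
R(t) = 0.0015

0.0015


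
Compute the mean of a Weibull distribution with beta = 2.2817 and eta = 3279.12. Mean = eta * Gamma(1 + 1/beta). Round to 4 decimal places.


beta = 2.2817, eta = 3279.12
1/beta = 0.4383
1 + 1/beta = 1.4383
Gamma(1.4383) = 0.8858
Mean = 3279.12 * 0.8858
Mean = 2904.7717

2904.7717


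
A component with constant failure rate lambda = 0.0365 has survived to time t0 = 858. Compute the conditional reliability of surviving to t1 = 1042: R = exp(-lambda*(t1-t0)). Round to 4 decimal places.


lambda = 0.0365
t0 = 858, t1 = 1042
t1 - t0 = 184
lambda * (t1-t0) = 0.0365 * 184 = 6.716
R = exp(-6.716)
R = 0.0012

0.0012


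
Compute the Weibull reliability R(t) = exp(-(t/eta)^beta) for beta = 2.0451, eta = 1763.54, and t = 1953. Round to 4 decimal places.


beta = 2.0451, eta = 1763.54, t = 1953
t/eta = 1953 / 1763.54 = 1.1074
(t/eta)^beta = 1.1074^2.0451 = 1.2321
R(t) = exp(-1.2321)
R(t) = 0.2917

0.2917


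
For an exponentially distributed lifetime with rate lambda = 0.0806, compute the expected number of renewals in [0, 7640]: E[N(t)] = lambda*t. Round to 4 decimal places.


lambda = 0.0806
t = 7640
E[N(t)] = lambda * t
E[N(t)] = 0.0806 * 7640
E[N(t)] = 615.784

615.784


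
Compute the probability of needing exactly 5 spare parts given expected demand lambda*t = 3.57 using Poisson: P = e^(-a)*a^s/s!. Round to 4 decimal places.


a = 3.57, s = 5
e^(-a) = e^(-3.57) = 0.0282
a^s = 3.57^5 = 579.8839
s! = 120
P = 0.0282 * 579.8839 / 120
P = 0.1361

0.1361


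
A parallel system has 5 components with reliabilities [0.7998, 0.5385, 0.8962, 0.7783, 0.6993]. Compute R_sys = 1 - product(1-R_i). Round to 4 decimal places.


Components: [0.7998, 0.5385, 0.8962, 0.7783, 0.6993]
(1 - 0.7998) = 0.2002, running product = 0.2002
(1 - 0.5385) = 0.4615, running product = 0.0924
(1 - 0.8962) = 0.1038, running product = 0.0096
(1 - 0.7783) = 0.2217, running product = 0.0021
(1 - 0.6993) = 0.3007, running product = 0.0006
Product of (1-R_i) = 0.0006
R_sys = 1 - 0.0006 = 0.9994

0.9994


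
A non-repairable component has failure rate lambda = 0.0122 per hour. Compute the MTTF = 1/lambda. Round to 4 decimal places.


lambda = 0.0122
MTTF = 1 / 0.0122
MTTF = 81.9672

81.9672


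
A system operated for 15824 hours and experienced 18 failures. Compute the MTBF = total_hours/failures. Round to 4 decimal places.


total_hours = 15824
failures = 18
MTBF = 15824 / 18
MTBF = 879.1111

879.1111


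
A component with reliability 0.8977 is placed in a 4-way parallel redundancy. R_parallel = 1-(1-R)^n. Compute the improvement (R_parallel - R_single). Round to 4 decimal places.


R_single = 0.8977, n = 4
1 - R_single = 0.1023
(1 - R_single)^n = 0.1023^4 = 0.0001
R_parallel = 1 - 0.0001 = 0.9999
Improvement = 0.9999 - 0.8977
Improvement = 0.1022

0.1022


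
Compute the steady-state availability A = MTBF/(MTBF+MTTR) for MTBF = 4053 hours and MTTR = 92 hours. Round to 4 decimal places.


MTBF = 4053
MTTR = 92
MTBF + MTTR = 4145
A = 4053 / 4145
A = 0.9778

0.9778


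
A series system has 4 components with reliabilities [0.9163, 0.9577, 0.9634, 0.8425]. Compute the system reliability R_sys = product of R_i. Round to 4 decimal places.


Components: [0.9163, 0.9577, 0.9634, 0.8425]
After component 1 (R=0.9163): product = 0.9163
After component 2 (R=0.9577): product = 0.8775
After component 3 (R=0.9634): product = 0.8454
After component 4 (R=0.8425): product = 0.7123
R_sys = 0.7123

0.7123


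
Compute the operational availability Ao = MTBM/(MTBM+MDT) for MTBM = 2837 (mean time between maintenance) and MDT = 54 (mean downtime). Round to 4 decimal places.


MTBM = 2837
MDT = 54
MTBM + MDT = 2891
Ao = 2837 / 2891
Ao = 0.9813

0.9813


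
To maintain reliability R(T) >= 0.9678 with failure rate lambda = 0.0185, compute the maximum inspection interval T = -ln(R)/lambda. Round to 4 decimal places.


R_target = 0.9678
lambda = 0.0185
-ln(0.9678) = 0.0327
T = 0.0327 / 0.0185
T = 1.7692

1.7692


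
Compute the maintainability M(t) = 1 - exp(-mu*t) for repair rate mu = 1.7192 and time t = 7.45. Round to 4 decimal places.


mu = 1.7192, t = 7.45
mu * t = 1.7192 * 7.45 = 12.808
exp(-12.808) = 0.0
M(t) = 1 - 0.0
M(t) = 1.0

1.0


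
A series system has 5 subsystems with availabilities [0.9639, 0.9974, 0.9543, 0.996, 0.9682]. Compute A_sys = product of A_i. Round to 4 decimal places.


Subsystems: [0.9639, 0.9974, 0.9543, 0.996, 0.9682]
After subsystem 1 (A=0.9639): product = 0.9639
After subsystem 2 (A=0.9974): product = 0.9614
After subsystem 3 (A=0.9543): product = 0.9175
After subsystem 4 (A=0.996): product = 0.9138
After subsystem 5 (A=0.9682): product = 0.8847
A_sys = 0.8847

0.8847


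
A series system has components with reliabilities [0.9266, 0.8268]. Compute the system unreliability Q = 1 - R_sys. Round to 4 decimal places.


Components: [0.9266, 0.8268]
After component 1: product = 0.9266
After component 2: product = 0.7661
R_sys = 0.7661
Q = 1 - 0.7661 = 0.2339

0.2339


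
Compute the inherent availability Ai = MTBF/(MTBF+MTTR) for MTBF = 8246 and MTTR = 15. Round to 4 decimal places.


MTBF = 8246
MTTR = 15
MTBF + MTTR = 8261
Ai = 8246 / 8261
Ai = 0.9982

0.9982


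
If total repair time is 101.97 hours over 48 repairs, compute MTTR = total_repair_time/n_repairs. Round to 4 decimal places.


total_repair_time = 101.97
n_repairs = 48
MTTR = 101.97 / 48
MTTR = 2.1244

2.1244


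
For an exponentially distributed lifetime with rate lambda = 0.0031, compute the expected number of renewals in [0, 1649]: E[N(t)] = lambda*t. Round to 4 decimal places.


lambda = 0.0031
t = 1649
E[N(t)] = lambda * t
E[N(t)] = 0.0031 * 1649
E[N(t)] = 5.1119

5.1119


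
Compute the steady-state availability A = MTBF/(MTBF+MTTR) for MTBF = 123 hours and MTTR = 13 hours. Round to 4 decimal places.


MTBF = 123
MTTR = 13
MTBF + MTTR = 136
A = 123 / 136
A = 0.9044

0.9044


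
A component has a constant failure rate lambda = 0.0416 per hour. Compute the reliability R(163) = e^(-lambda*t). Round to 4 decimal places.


lambda = 0.0416
t = 163
lambda * t = 6.7808
R(t) = e^(-6.7808)
R(t) = 0.0011

0.0011


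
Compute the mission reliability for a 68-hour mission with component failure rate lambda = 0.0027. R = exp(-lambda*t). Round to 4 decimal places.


lambda = 0.0027
mission_time = 68
lambda * t = 0.0027 * 68 = 0.1836
R = exp(-0.1836)
R = 0.8323

0.8323


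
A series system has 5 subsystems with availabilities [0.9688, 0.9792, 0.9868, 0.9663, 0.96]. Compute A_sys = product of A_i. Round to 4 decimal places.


Subsystems: [0.9688, 0.9792, 0.9868, 0.9663, 0.96]
After subsystem 1 (A=0.9688): product = 0.9688
After subsystem 2 (A=0.9792): product = 0.9486
After subsystem 3 (A=0.9868): product = 0.9361
After subsystem 4 (A=0.9663): product = 0.9046
After subsystem 5 (A=0.96): product = 0.8684
A_sys = 0.8684

0.8684


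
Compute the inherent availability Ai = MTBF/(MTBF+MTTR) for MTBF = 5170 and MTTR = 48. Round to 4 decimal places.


MTBF = 5170
MTTR = 48
MTBF + MTTR = 5218
Ai = 5170 / 5218
Ai = 0.9908

0.9908


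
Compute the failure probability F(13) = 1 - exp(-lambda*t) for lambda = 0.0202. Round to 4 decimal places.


lambda = 0.0202, t = 13
lambda * t = 0.2626
exp(-0.2626) = 0.769
F(t) = 1 - 0.769
F(t) = 0.231

0.231


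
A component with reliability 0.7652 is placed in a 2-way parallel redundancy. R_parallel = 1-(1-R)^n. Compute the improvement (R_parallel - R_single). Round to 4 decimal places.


R_single = 0.7652, n = 2
1 - R_single = 0.2348
(1 - R_single)^n = 0.2348^2 = 0.0551
R_parallel = 1 - 0.0551 = 0.9449
Improvement = 0.9449 - 0.7652
Improvement = 0.1797

0.1797


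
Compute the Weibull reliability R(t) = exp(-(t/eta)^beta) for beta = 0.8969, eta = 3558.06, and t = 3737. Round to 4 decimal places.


beta = 0.8969, eta = 3558.06, t = 3737
t/eta = 3737 / 3558.06 = 1.0503
(t/eta)^beta = 1.0503^0.8969 = 1.045
R(t) = exp(-1.045)
R(t) = 0.3517

0.3517


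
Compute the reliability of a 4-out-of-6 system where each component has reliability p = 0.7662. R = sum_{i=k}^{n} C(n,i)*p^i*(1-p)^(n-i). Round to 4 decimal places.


k = 4, n = 6, p = 0.7662
i=4: C(6,4)=15 * 0.7662^4 * 0.2338^2 = 0.2826
i=5: C(6,5)=6 * 0.7662^5 * 0.2338^1 = 0.3704
i=6: C(6,6)=1 * 0.7662^6 * 0.2338^0 = 0.2023
R = sum of terms = 0.8553

0.8553


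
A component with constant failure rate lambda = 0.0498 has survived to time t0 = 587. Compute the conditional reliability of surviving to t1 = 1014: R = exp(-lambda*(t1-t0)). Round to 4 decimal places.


lambda = 0.0498
t0 = 587, t1 = 1014
t1 - t0 = 427
lambda * (t1-t0) = 0.0498 * 427 = 21.2646
R = exp(-21.2646)
R = 0.0

0.0


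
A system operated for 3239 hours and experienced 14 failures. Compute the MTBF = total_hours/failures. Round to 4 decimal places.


total_hours = 3239
failures = 14
MTBF = 3239 / 14
MTBF = 231.3571

231.3571


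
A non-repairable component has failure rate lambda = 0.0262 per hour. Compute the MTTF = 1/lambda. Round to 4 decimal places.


lambda = 0.0262
MTTF = 1 / 0.0262
MTTF = 38.1679

38.1679


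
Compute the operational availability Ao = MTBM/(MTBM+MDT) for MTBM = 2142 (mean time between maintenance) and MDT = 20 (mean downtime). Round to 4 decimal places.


MTBM = 2142
MDT = 20
MTBM + MDT = 2162
Ao = 2142 / 2162
Ao = 0.9907

0.9907


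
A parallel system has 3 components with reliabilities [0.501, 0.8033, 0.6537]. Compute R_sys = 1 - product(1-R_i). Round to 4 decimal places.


Components: [0.501, 0.8033, 0.6537]
(1 - 0.501) = 0.499, running product = 0.499
(1 - 0.8033) = 0.1967, running product = 0.0982
(1 - 0.6537) = 0.3463, running product = 0.034
Product of (1-R_i) = 0.034
R_sys = 1 - 0.034 = 0.966

0.966


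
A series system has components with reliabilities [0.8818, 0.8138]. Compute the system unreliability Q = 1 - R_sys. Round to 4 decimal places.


Components: [0.8818, 0.8138]
After component 1: product = 0.8818
After component 2: product = 0.7176
R_sys = 0.7176
Q = 1 - 0.7176 = 0.2824

0.2824


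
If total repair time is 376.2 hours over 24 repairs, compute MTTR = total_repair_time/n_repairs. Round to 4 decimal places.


total_repair_time = 376.2
n_repairs = 24
MTTR = 376.2 / 24
MTTR = 15.675

15.675


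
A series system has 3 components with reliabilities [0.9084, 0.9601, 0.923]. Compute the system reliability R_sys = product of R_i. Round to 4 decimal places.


Components: [0.9084, 0.9601, 0.923]
After component 1 (R=0.9084): product = 0.9084
After component 2 (R=0.9601): product = 0.8722
After component 3 (R=0.923): product = 0.805
R_sys = 0.805

0.805


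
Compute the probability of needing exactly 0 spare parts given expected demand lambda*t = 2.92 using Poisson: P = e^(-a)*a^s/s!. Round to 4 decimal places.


a = 2.92, s = 0
e^(-a) = e^(-2.92) = 0.0539
a^s = 2.92^0 = 1.0
s! = 1
P = 0.0539 * 1.0 / 1
P = 0.0539

0.0539


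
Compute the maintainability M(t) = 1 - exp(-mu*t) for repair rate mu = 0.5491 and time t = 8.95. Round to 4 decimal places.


mu = 0.5491, t = 8.95
mu * t = 0.5491 * 8.95 = 4.9144
exp(-4.9144) = 0.0073
M(t) = 1 - 0.0073
M(t) = 0.9927

0.9927


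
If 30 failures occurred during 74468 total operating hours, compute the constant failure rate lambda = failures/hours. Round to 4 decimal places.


failures = 30
total_hours = 74468
lambda = 30 / 74468
lambda = 0.0004

0.0004


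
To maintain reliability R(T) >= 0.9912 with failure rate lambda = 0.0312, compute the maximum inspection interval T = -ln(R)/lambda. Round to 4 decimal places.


R_target = 0.9912
lambda = 0.0312
-ln(0.9912) = 0.0088
T = 0.0088 / 0.0312
T = 0.2833

0.2833


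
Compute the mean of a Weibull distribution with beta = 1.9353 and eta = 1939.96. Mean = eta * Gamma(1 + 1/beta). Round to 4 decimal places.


beta = 1.9353, eta = 1939.96
1/beta = 0.5167
1 + 1/beta = 1.5167
Gamma(1.5167) = 0.8869
Mean = 1939.96 * 0.8869
Mean = 1720.5174

1720.5174


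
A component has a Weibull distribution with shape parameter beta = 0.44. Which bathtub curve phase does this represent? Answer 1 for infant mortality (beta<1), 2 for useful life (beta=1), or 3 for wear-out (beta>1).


beta = 0.44
Compare beta to 1:
beta < 1 => infant mortality (phase 1)
beta = 1 => useful life (phase 2)
beta > 1 => wear-out (phase 3)
Since beta = 0.44, this is infant mortality (decreasing failure rate)
Phase = 1

1


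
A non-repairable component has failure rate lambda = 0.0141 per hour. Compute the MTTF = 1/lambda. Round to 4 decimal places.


lambda = 0.0141
MTTF = 1 / 0.0141
MTTF = 70.922

70.922


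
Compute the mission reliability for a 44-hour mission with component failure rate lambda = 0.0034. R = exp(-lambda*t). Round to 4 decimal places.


lambda = 0.0034
mission_time = 44
lambda * t = 0.0034 * 44 = 0.1496
R = exp(-0.1496)
R = 0.8611

0.8611


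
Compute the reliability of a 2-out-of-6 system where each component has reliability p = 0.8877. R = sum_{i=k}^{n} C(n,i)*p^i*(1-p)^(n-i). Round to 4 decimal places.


k = 2, n = 6, p = 0.8877
i=2: C(6,2)=15 * 0.8877^2 * 0.1123^4 = 0.0019
i=3: C(6,3)=20 * 0.8877^3 * 0.1123^3 = 0.0198
i=4: C(6,4)=15 * 0.8877^4 * 0.1123^2 = 0.1175
i=5: C(6,5)=6 * 0.8877^5 * 0.1123^1 = 0.3714
i=6: C(6,6)=1 * 0.8877^6 * 0.1123^0 = 0.4893
R = sum of terms = 0.9999

0.9999


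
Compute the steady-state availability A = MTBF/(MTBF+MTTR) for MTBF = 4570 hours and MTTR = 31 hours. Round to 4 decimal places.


MTBF = 4570
MTTR = 31
MTBF + MTTR = 4601
A = 4570 / 4601
A = 0.9933

0.9933


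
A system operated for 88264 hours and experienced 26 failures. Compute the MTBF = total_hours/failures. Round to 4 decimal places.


total_hours = 88264
failures = 26
MTBF = 88264 / 26
MTBF = 3394.7692

3394.7692


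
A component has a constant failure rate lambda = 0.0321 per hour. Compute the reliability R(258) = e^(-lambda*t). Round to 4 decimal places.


lambda = 0.0321
t = 258
lambda * t = 8.2818
R(t) = e^(-8.2818)
R(t) = 0.0003

0.0003


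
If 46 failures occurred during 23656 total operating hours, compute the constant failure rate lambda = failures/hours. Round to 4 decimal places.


failures = 46
total_hours = 23656
lambda = 46 / 23656
lambda = 0.0019

0.0019


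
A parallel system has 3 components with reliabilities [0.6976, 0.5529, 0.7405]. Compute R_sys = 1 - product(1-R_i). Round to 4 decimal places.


Components: [0.6976, 0.5529, 0.7405]
(1 - 0.6976) = 0.3024, running product = 0.3024
(1 - 0.5529) = 0.4471, running product = 0.1352
(1 - 0.7405) = 0.2595, running product = 0.0351
Product of (1-R_i) = 0.0351
R_sys = 1 - 0.0351 = 0.9649

0.9649


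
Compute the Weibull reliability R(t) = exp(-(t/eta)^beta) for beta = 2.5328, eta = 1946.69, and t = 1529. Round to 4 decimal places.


beta = 2.5328, eta = 1946.69, t = 1529
t/eta = 1529 / 1946.69 = 0.7854
(t/eta)^beta = 0.7854^2.5328 = 0.5424
R(t) = exp(-0.5424)
R(t) = 0.5813

0.5813


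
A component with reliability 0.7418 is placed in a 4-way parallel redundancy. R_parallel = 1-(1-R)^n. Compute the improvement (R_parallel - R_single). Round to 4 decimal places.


R_single = 0.7418, n = 4
1 - R_single = 0.2582
(1 - R_single)^n = 0.2582^4 = 0.0044
R_parallel = 1 - 0.0044 = 0.9956
Improvement = 0.9956 - 0.7418
Improvement = 0.2538

0.2538


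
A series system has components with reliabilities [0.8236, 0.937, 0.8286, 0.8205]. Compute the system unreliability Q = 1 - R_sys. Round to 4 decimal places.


Components: [0.8236, 0.937, 0.8286, 0.8205]
After component 1: product = 0.8236
After component 2: product = 0.7717
After component 3: product = 0.6394
After component 4: product = 0.5247
R_sys = 0.5247
Q = 1 - 0.5247 = 0.4753

0.4753


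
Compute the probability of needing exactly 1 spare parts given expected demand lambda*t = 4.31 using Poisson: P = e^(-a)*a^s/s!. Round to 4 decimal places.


a = 4.31, s = 1
e^(-a) = e^(-4.31) = 0.0134
a^s = 4.31^1 = 4.31
s! = 1
P = 0.0134 * 4.31 / 1
P = 0.0579

0.0579


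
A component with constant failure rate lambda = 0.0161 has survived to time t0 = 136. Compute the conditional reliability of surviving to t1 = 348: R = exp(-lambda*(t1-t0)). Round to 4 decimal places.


lambda = 0.0161
t0 = 136, t1 = 348
t1 - t0 = 212
lambda * (t1-t0) = 0.0161 * 212 = 3.4132
R = exp(-3.4132)
R = 0.0329

0.0329


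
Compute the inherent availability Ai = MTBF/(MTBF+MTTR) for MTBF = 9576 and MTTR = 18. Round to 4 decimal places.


MTBF = 9576
MTTR = 18
MTBF + MTTR = 9594
Ai = 9576 / 9594
Ai = 0.9981

0.9981


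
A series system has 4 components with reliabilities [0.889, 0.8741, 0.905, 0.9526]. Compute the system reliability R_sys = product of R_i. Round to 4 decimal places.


Components: [0.889, 0.8741, 0.905, 0.9526]
After component 1 (R=0.889): product = 0.889
After component 2 (R=0.8741): product = 0.7771
After component 3 (R=0.905): product = 0.7033
After component 4 (R=0.9526): product = 0.6699
R_sys = 0.6699

0.6699


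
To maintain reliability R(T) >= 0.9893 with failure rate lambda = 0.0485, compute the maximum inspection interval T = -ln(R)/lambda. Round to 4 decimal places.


R_target = 0.9893
lambda = 0.0485
-ln(0.9893) = 0.0108
T = 0.0108 / 0.0485
T = 0.2218

0.2218


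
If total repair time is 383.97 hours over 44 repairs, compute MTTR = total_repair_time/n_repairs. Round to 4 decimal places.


total_repair_time = 383.97
n_repairs = 44
MTTR = 383.97 / 44
MTTR = 8.7266

8.7266


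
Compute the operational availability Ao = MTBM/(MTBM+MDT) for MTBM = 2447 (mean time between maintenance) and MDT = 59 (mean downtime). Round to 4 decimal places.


MTBM = 2447
MDT = 59
MTBM + MDT = 2506
Ao = 2447 / 2506
Ao = 0.9765

0.9765


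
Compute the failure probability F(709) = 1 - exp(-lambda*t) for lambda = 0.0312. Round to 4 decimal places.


lambda = 0.0312, t = 709
lambda * t = 22.1208
exp(-22.1208) = 0.0
F(t) = 1 - 0.0
F(t) = 1.0

1.0


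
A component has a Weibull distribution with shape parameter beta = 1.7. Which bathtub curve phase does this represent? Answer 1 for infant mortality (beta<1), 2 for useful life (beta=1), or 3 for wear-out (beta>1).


beta = 1.7
Compare beta to 1:
beta < 1 => infant mortality (phase 1)
beta = 1 => useful life (phase 2)
beta > 1 => wear-out (phase 3)
Since beta = 1.7, this is wear-out (increasing failure rate)
Phase = 3

3


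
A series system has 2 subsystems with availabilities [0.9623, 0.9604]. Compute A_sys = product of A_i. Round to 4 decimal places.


Subsystems: [0.9623, 0.9604]
After subsystem 1 (A=0.9623): product = 0.9623
After subsystem 2 (A=0.9604): product = 0.9242
A_sys = 0.9242

0.9242


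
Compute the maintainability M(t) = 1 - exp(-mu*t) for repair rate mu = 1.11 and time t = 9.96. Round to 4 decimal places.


mu = 1.11, t = 9.96
mu * t = 1.11 * 9.96 = 11.0556
exp(-11.0556) = 0.0
M(t) = 1 - 0.0
M(t) = 1.0

1.0


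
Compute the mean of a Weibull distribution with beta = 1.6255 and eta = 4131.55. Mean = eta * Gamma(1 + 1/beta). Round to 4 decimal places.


beta = 1.6255, eta = 4131.55
1/beta = 0.6152
1 + 1/beta = 1.6152
Gamma(1.6152) = 0.8953
Mean = 4131.55 * 0.8953
Mean = 3699.0458

3699.0458


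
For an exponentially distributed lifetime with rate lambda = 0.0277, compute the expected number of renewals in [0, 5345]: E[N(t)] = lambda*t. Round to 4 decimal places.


lambda = 0.0277
t = 5345
E[N(t)] = lambda * t
E[N(t)] = 0.0277 * 5345
E[N(t)] = 148.0565

148.0565


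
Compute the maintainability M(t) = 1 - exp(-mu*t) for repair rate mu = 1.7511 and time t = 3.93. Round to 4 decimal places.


mu = 1.7511, t = 3.93
mu * t = 1.7511 * 3.93 = 6.8818
exp(-6.8818) = 0.001
M(t) = 1 - 0.001
M(t) = 0.999

0.999


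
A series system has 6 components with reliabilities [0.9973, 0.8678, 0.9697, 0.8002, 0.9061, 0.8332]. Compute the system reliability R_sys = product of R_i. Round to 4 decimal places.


Components: [0.9973, 0.8678, 0.9697, 0.8002, 0.9061, 0.8332]
After component 1 (R=0.9973): product = 0.9973
After component 2 (R=0.8678): product = 0.8655
After component 3 (R=0.9697): product = 0.8392
After component 4 (R=0.8002): product = 0.6716
After component 5 (R=0.9061): product = 0.6085
After component 6 (R=0.8332): product = 0.507
R_sys = 0.507

0.507


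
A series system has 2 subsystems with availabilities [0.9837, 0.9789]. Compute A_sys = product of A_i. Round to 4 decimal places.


Subsystems: [0.9837, 0.9789]
After subsystem 1 (A=0.9837): product = 0.9837
After subsystem 2 (A=0.9789): product = 0.9629
A_sys = 0.9629

0.9629


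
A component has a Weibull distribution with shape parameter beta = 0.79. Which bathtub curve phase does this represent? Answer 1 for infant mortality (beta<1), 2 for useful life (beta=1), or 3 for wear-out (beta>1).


beta = 0.79
Compare beta to 1:
beta < 1 => infant mortality (phase 1)
beta = 1 => useful life (phase 2)
beta > 1 => wear-out (phase 3)
Since beta = 0.79, this is infant mortality (decreasing failure rate)
Phase = 1

1


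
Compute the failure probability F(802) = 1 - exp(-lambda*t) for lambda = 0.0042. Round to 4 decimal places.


lambda = 0.0042, t = 802
lambda * t = 3.3684
exp(-3.3684) = 0.0344
F(t) = 1 - 0.0344
F(t) = 0.9656

0.9656


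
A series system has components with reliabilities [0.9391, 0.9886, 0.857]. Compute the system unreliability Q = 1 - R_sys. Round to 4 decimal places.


Components: [0.9391, 0.9886, 0.857]
After component 1: product = 0.9391
After component 2: product = 0.9284
After component 3: product = 0.7956
R_sys = 0.7956
Q = 1 - 0.7956 = 0.2044

0.2044


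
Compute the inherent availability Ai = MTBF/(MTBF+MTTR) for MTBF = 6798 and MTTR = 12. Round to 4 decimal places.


MTBF = 6798
MTTR = 12
MTBF + MTTR = 6810
Ai = 6798 / 6810
Ai = 0.9982

0.9982


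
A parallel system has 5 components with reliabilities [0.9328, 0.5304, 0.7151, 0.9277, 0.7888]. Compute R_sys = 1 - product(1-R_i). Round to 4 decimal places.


Components: [0.9328, 0.5304, 0.7151, 0.9277, 0.7888]
(1 - 0.9328) = 0.0672, running product = 0.0672
(1 - 0.5304) = 0.4696, running product = 0.0316
(1 - 0.7151) = 0.2849, running product = 0.009
(1 - 0.9277) = 0.0723, running product = 0.0007
(1 - 0.7888) = 0.2112, running product = 0.0001
Product of (1-R_i) = 0.0001
R_sys = 1 - 0.0001 = 0.9999

0.9999


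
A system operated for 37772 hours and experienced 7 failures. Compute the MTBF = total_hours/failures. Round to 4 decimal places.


total_hours = 37772
failures = 7
MTBF = 37772 / 7
MTBF = 5396.0

5396.0


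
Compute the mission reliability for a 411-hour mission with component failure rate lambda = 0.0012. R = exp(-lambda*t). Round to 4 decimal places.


lambda = 0.0012
mission_time = 411
lambda * t = 0.0012 * 411 = 0.4932
R = exp(-0.4932)
R = 0.6107

0.6107


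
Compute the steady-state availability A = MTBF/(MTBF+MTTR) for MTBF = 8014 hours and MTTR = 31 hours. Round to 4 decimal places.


MTBF = 8014
MTTR = 31
MTBF + MTTR = 8045
A = 8014 / 8045
A = 0.9961

0.9961


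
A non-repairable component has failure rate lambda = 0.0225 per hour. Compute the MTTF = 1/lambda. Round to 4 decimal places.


lambda = 0.0225
MTTF = 1 / 0.0225
MTTF = 44.4444

44.4444


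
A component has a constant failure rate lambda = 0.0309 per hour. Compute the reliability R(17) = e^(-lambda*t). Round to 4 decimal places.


lambda = 0.0309
t = 17
lambda * t = 0.5253
R(t) = e^(-0.5253)
R(t) = 0.5914

0.5914


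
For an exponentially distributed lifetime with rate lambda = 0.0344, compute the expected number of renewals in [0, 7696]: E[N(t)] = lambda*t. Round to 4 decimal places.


lambda = 0.0344
t = 7696
E[N(t)] = lambda * t
E[N(t)] = 0.0344 * 7696
E[N(t)] = 264.7424

264.7424


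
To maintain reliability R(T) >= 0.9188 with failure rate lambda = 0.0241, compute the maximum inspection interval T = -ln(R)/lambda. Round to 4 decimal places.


R_target = 0.9188
lambda = 0.0241
-ln(0.9188) = 0.0847
T = 0.0847 / 0.0241
T = 3.514

3.514


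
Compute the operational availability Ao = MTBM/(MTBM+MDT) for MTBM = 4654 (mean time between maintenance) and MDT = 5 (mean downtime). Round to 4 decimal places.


MTBM = 4654
MDT = 5
MTBM + MDT = 4659
Ao = 4654 / 4659
Ao = 0.9989

0.9989


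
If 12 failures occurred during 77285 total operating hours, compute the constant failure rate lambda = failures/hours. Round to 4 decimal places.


failures = 12
total_hours = 77285
lambda = 12 / 77285
lambda = 0.0002

0.0002


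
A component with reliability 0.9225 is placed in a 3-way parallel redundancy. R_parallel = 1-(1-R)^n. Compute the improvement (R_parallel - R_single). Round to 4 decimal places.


R_single = 0.9225, n = 3
1 - R_single = 0.0775
(1 - R_single)^n = 0.0775^3 = 0.0005
R_parallel = 1 - 0.0005 = 0.9995
Improvement = 0.9995 - 0.9225
Improvement = 0.077

0.077


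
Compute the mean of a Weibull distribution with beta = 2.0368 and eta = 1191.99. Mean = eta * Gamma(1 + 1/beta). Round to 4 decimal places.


beta = 2.0368, eta = 1191.99
1/beta = 0.491
1 + 1/beta = 1.491
Gamma(1.491) = 0.886
Mean = 1191.99 * 0.886
Mean = 1056.0659

1056.0659


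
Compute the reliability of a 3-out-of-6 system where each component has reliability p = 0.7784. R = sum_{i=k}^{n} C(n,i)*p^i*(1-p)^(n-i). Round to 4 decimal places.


k = 3, n = 6, p = 0.7784
i=3: C(6,3)=20 * 0.7784^3 * 0.2216^3 = 0.1026
i=4: C(6,4)=15 * 0.7784^4 * 0.2216^2 = 0.2704
i=5: C(6,5)=6 * 0.7784^5 * 0.2216^1 = 0.38
i=6: C(6,6)=1 * 0.7784^6 * 0.2216^0 = 0.2224
R = sum of terms = 0.9755

0.9755


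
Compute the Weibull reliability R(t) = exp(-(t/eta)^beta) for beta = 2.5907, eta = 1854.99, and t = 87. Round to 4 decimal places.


beta = 2.5907, eta = 1854.99, t = 87
t/eta = 87 / 1854.99 = 0.0469
(t/eta)^beta = 0.0469^2.5907 = 0.0004
R(t) = exp(-0.0004)
R(t) = 0.9996

0.9996


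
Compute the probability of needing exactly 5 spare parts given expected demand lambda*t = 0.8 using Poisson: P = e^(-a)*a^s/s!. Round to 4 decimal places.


a = 0.8, s = 5
e^(-a) = e^(-0.8) = 0.4493
a^s = 0.8^5 = 0.3277
s! = 120
P = 0.4493 * 0.3277 / 120
P = 0.0012

0.0012


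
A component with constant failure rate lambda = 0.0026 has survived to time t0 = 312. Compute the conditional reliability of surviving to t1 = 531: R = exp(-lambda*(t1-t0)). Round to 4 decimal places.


lambda = 0.0026
t0 = 312, t1 = 531
t1 - t0 = 219
lambda * (t1-t0) = 0.0026 * 219 = 0.5694
R = exp(-0.5694)
R = 0.5659

0.5659


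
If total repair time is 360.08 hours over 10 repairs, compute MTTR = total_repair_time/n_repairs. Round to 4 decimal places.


total_repair_time = 360.08
n_repairs = 10
MTTR = 360.08 / 10
MTTR = 36.008

36.008


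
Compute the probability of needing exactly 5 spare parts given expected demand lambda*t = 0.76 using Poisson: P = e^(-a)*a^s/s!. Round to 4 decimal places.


a = 0.76, s = 5
e^(-a) = e^(-0.76) = 0.4677
a^s = 0.76^5 = 0.2536
s! = 120
P = 0.4677 * 0.2536 / 120
P = 0.001

0.001


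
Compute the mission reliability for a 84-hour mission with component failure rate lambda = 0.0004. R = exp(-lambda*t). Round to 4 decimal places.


lambda = 0.0004
mission_time = 84
lambda * t = 0.0004 * 84 = 0.0336
R = exp(-0.0336)
R = 0.967

0.967


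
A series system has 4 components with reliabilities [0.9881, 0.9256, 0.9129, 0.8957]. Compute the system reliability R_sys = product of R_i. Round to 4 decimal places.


Components: [0.9881, 0.9256, 0.9129, 0.8957]
After component 1 (R=0.9881): product = 0.9881
After component 2 (R=0.9256): product = 0.9146
After component 3 (R=0.9129): product = 0.8349
After component 4 (R=0.8957): product = 0.7478
R_sys = 0.7478

0.7478


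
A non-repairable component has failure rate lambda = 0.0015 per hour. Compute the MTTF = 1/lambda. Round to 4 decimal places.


lambda = 0.0015
MTTF = 1 / 0.0015
MTTF = 666.6667

666.6667


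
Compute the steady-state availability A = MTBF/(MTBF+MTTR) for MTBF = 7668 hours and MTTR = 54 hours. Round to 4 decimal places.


MTBF = 7668
MTTR = 54
MTBF + MTTR = 7722
A = 7668 / 7722
A = 0.993

0.993


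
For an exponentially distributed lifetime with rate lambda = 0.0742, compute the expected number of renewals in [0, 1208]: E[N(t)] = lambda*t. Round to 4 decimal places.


lambda = 0.0742
t = 1208
E[N(t)] = lambda * t
E[N(t)] = 0.0742 * 1208
E[N(t)] = 89.6336

89.6336


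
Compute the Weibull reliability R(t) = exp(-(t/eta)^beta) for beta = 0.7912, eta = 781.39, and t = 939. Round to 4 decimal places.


beta = 0.7912, eta = 781.39, t = 939
t/eta = 939 / 781.39 = 1.2017
(t/eta)^beta = 1.2017^0.7912 = 1.1565
R(t) = exp(-1.1565)
R(t) = 0.3146

0.3146


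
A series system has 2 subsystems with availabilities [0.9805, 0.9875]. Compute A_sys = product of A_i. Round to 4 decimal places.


Subsystems: [0.9805, 0.9875]
After subsystem 1 (A=0.9805): product = 0.9805
After subsystem 2 (A=0.9875): product = 0.9682
A_sys = 0.9682

0.9682


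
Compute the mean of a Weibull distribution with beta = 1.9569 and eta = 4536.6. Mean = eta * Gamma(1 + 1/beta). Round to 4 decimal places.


beta = 1.9569, eta = 4536.6
1/beta = 0.511
1 + 1/beta = 1.511
Gamma(1.511) = 0.8866
Mean = 4536.6 * 0.8866
Mean = 4022.3002

4022.3002


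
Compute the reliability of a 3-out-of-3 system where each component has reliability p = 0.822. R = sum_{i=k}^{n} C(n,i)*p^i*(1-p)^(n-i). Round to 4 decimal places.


k = 3, n = 3, p = 0.822
i=3: C(3,3)=1 * 0.822^3 * 0.178^0 = 0.5554
R = sum of terms = 0.5554

0.5554


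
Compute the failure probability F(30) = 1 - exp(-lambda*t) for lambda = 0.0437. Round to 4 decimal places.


lambda = 0.0437, t = 30
lambda * t = 1.311
exp(-1.311) = 0.2696
F(t) = 1 - 0.2696
F(t) = 0.7304

0.7304


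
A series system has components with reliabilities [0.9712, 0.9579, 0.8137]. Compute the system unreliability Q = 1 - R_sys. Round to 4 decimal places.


Components: [0.9712, 0.9579, 0.8137]
After component 1: product = 0.9712
After component 2: product = 0.9303
After component 3: product = 0.757
R_sys = 0.757
Q = 1 - 0.757 = 0.243

0.243


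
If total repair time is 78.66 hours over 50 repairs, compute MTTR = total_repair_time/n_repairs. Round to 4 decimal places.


total_repair_time = 78.66
n_repairs = 50
MTTR = 78.66 / 50
MTTR = 1.5732

1.5732


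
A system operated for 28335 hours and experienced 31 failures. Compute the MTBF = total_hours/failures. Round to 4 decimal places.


total_hours = 28335
failures = 31
MTBF = 28335 / 31
MTBF = 914.0323

914.0323


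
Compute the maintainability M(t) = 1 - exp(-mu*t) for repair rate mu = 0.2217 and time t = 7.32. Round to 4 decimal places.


mu = 0.2217, t = 7.32
mu * t = 0.2217 * 7.32 = 1.6228
exp(-1.6228) = 0.1973
M(t) = 1 - 0.1973
M(t) = 0.8027

0.8027


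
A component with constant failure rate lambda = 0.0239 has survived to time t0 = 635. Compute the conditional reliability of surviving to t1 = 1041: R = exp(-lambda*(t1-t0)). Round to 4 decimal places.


lambda = 0.0239
t0 = 635, t1 = 1041
t1 - t0 = 406
lambda * (t1-t0) = 0.0239 * 406 = 9.7034
R = exp(-9.7034)
R = 0.0001

0.0001


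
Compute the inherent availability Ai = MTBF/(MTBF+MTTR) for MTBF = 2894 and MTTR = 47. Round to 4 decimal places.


MTBF = 2894
MTTR = 47
MTBF + MTTR = 2941
Ai = 2894 / 2941
Ai = 0.984

0.984


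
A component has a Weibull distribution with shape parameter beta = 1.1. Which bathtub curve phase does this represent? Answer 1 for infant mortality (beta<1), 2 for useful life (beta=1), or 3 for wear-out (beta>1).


beta = 1.1
Compare beta to 1:
beta < 1 => infant mortality (phase 1)
beta = 1 => useful life (phase 2)
beta > 1 => wear-out (phase 3)
Since beta = 1.1, this is wear-out (increasing failure rate)
Phase = 3

3


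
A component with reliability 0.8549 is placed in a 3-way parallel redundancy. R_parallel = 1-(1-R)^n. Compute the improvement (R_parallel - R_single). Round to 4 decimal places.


R_single = 0.8549, n = 3
1 - R_single = 0.1451
(1 - R_single)^n = 0.1451^3 = 0.0031
R_parallel = 1 - 0.0031 = 0.9969
Improvement = 0.9969 - 0.8549
Improvement = 0.142

0.142


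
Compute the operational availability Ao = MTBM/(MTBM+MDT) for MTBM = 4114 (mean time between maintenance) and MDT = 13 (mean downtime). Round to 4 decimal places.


MTBM = 4114
MDT = 13
MTBM + MDT = 4127
Ao = 4114 / 4127
Ao = 0.9969

0.9969


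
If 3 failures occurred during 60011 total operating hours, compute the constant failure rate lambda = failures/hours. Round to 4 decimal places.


failures = 3
total_hours = 60011
lambda = 3 / 60011
lambda = 0.0

0.0


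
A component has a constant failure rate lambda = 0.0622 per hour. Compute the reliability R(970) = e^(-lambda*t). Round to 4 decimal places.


lambda = 0.0622
t = 970
lambda * t = 60.334
R(t) = e^(-60.334)
R(t) = 0.0

0.0


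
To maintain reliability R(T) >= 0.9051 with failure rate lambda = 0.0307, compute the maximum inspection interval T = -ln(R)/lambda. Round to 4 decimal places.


R_target = 0.9051
lambda = 0.0307
-ln(0.9051) = 0.0997
T = 0.0997 / 0.0307
T = 3.2479

3.2479


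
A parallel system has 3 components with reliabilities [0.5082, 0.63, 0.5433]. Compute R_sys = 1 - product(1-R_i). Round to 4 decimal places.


Components: [0.5082, 0.63, 0.5433]
(1 - 0.5082) = 0.4918, running product = 0.4918
(1 - 0.63) = 0.37, running product = 0.182
(1 - 0.5433) = 0.4567, running product = 0.0831
Product of (1-R_i) = 0.0831
R_sys = 1 - 0.0831 = 0.9169

0.9169


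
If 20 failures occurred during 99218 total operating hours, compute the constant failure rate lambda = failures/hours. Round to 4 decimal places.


failures = 20
total_hours = 99218
lambda = 20 / 99218
lambda = 0.0002

0.0002


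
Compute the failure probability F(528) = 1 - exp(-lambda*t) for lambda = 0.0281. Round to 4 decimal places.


lambda = 0.0281, t = 528
lambda * t = 14.8368
exp(-14.8368) = 0.0
F(t) = 1 - 0.0
F(t) = 1.0

1.0


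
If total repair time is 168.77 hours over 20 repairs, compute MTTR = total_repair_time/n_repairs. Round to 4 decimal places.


total_repair_time = 168.77
n_repairs = 20
MTTR = 168.77 / 20
MTTR = 8.4385

8.4385


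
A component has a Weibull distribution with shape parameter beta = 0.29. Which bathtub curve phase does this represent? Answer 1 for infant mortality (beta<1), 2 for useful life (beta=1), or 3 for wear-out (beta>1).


beta = 0.29
Compare beta to 1:
beta < 1 => infant mortality (phase 1)
beta = 1 => useful life (phase 2)
beta > 1 => wear-out (phase 3)
Since beta = 0.29, this is infant mortality (decreasing failure rate)
Phase = 1

1


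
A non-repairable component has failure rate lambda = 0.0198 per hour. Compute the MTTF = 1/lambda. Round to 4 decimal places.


lambda = 0.0198
MTTF = 1 / 0.0198
MTTF = 50.5051

50.5051


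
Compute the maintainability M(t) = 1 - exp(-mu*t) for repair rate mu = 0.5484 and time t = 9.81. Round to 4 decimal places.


mu = 0.5484, t = 9.81
mu * t = 0.5484 * 9.81 = 5.3798
exp(-5.3798) = 0.0046
M(t) = 1 - 0.0046
M(t) = 0.9954

0.9954


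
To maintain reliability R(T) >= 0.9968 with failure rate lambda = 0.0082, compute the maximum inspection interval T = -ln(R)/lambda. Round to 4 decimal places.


R_target = 0.9968
lambda = 0.0082
-ln(0.9968) = 0.0032
T = 0.0032 / 0.0082
T = 0.3909

0.3909


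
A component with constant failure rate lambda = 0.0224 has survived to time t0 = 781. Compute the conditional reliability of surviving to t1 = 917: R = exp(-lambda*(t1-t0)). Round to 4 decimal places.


lambda = 0.0224
t0 = 781, t1 = 917
t1 - t0 = 136
lambda * (t1-t0) = 0.0224 * 136 = 3.0464
R = exp(-3.0464)
R = 0.0475

0.0475


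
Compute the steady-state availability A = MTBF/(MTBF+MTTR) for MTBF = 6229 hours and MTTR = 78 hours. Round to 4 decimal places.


MTBF = 6229
MTTR = 78
MTBF + MTTR = 6307
A = 6229 / 6307
A = 0.9876

0.9876


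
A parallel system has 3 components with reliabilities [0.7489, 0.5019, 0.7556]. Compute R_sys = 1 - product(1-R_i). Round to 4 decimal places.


Components: [0.7489, 0.5019, 0.7556]
(1 - 0.7489) = 0.2511, running product = 0.2511
(1 - 0.5019) = 0.4981, running product = 0.1251
(1 - 0.7556) = 0.2444, running product = 0.0306
Product of (1-R_i) = 0.0306
R_sys = 1 - 0.0306 = 0.9694

0.9694


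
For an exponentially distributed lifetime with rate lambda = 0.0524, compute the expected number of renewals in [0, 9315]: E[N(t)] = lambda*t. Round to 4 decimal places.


lambda = 0.0524
t = 9315
E[N(t)] = lambda * t
E[N(t)] = 0.0524 * 9315
E[N(t)] = 488.106

488.106


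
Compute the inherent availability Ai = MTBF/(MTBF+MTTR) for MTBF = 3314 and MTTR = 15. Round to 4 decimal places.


MTBF = 3314
MTTR = 15
MTBF + MTTR = 3329
Ai = 3314 / 3329
Ai = 0.9955

0.9955


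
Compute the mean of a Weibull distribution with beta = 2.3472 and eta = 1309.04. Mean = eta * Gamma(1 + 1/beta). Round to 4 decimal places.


beta = 2.3472, eta = 1309.04
1/beta = 0.426
1 + 1/beta = 1.426
Gamma(1.426) = 0.8862
Mean = 1309.04 * 0.8862
Mean = 1160.0086

1160.0086
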